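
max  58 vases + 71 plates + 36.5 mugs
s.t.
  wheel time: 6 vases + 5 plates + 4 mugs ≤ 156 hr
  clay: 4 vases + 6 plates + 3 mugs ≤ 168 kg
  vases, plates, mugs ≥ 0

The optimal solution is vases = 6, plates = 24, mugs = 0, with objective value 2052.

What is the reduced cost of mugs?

-5

Check each constraint at x*: wheel time 156/156 (tight); clay 168/168 (tight).
From A_Bᵀ y = c: 6·y_wheel time + 4·y_clay = 58; 5·y_wheel time + 6·y_clay = 71.
This yields shadow prices y_wheel time = 4, y_clay = 8.5.
Reduced cost of mugs: c₃ − yᵀa₃ = 36.5 − (4·4 + 8.5·3) = 36.5 − 41.5 = -5.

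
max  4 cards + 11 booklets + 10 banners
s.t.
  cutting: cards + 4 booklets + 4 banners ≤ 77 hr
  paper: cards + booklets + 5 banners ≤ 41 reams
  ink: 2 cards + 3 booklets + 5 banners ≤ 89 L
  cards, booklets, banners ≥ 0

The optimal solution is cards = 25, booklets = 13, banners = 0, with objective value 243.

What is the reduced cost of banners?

At the optimum: cutting uses 77 of 77 (binding); paper uses 38 of 41 (slack = 3); ink uses 89 of 89 (binding).
Slack constraints have shadow price 0 (complementary slackness).
From A_Bᵀ y = c: 1·y_cutting + 2·y_ink = 4; 4·y_cutting + 3·y_ink = 11.
This yields shadow prices y_cutting = 2, y_ink = 1.
Reduced cost of banners: c₃ − yᵀa₃ = 10 − (2·4 + 1·5) = 10 − 13 = -3.

-3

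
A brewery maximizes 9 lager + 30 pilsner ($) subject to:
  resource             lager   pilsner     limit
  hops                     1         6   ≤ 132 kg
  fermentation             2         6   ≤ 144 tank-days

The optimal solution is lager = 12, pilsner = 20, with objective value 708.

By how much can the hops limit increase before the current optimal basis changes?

Binding constraints: hops, fermentation. The basis is B = [[1,6],[2,6]] with det -6.
Per unit increase in hops, x* moves by d = (-1, 0.3333).
The basis stays optimal until lager reaches 0; allowable increase = 12 kg.

12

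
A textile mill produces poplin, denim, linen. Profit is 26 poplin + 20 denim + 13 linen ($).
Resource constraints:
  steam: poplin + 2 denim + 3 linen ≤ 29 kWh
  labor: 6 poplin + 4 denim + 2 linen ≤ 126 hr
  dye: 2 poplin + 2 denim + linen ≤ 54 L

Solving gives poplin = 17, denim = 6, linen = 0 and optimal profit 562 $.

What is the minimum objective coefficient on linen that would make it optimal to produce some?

14

Check each constraint at x*: steam 29/29 (tight); labor 126/126 (tight); dye 46/54 (slack 8).
Since dye is not tight, its dual is 0.
The binding rows give the dual system: 1·y_steam + 6·y_labor = 26 and 2·y_steam + 4·y_labor = 20.
Solving: y_steam = 2, y_labor = 4.
linen enters the basis when its profit ≥ yᵀa₃ = 2·3 + 4·2 = 14.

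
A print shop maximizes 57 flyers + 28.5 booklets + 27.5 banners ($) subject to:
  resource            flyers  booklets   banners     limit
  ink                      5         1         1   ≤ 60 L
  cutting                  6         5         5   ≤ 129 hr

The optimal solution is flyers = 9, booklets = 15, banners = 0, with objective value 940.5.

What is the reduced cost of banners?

-1

Check each constraint at x*: ink 60/60 (tight); cutting 129/129 (tight).
Dual feasibility on the basic columns requires 5·y_ink + 6·y_cutting = 57, 1·y_ink + 5·y_cutting = 28.5.
This yields shadow prices y_ink = 6, y_cutting = 4.5.
Reduced cost of banners: c₃ − yᵀa₃ = 27.5 − (6·1 + 4.5·5) = 27.5 − 28.5 = -1.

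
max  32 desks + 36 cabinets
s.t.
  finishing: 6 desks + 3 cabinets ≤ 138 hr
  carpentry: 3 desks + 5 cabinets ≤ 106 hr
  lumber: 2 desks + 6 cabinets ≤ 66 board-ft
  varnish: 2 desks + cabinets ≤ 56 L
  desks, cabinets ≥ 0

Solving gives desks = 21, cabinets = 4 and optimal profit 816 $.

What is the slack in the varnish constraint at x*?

10

varnish used = 2·21 + 1·4 = 46; slack = 56 − 46 = 10.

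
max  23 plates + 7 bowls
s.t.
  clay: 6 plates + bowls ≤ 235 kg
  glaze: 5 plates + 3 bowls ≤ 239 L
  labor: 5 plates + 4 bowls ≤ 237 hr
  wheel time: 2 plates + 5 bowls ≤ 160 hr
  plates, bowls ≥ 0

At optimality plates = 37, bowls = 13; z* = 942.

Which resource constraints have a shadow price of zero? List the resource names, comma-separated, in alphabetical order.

glaze, wheel time

clay: 235/235 (binding)
glaze: 224/239 (slack 15)
labor: 237/237 (binding)
wheel time: 139/160 (slack 21)
By complementary slackness, a constraint with positive slack has shadow price 0 → glaze, wheel time.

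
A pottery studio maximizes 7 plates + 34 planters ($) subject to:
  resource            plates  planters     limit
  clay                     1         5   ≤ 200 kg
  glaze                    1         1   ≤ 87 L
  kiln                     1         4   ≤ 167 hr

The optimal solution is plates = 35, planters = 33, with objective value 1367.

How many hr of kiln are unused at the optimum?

kiln used = 1·35 + 4·33 = 167; slack = 167 − 167 = 0.

0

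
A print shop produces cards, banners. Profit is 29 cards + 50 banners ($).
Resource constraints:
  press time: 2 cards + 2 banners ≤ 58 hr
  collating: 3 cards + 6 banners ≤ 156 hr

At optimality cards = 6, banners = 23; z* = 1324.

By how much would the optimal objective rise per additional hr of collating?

Check each constraint at x*: press time 58/58 (tight); collating 156/156 (tight).
The binding rows give the dual system: 2·y_press time + 3·y_collating = 29 and 2·y_press time + 6·y_collating = 50.
Solving: y_press time = 4, y_collating = 7.
Shadow price of collating = 7.

7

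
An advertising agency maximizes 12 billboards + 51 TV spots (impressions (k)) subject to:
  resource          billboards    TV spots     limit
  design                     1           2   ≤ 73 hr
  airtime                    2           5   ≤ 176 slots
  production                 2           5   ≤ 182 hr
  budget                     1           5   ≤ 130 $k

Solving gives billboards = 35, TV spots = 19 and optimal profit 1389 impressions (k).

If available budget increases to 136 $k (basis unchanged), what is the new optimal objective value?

Binding: design and budget. Non-binding: airtime (11 unused), production (17 unused).
Since airtime, production are not tight, their duals are 0.
From A_Bᵀ y = c: 1·y_design + 1·y_budget = 12; 2·y_design + 5·y_budget = 51.
Solving: y_design = 3, y_budget = 9.
Δz = y_budget·Δb = 9 × (6) = 54, so new z* = 1389 + 54 = 1443.

1443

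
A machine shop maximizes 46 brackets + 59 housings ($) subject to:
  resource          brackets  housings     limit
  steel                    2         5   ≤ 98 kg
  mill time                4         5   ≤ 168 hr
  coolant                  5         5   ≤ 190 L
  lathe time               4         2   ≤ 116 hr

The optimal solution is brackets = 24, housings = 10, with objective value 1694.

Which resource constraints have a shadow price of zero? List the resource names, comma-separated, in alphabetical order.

steel: 98/98 (binding)
mill time: 146/168 (slack 22)
coolant: 170/190 (slack 20)
lathe time: 116/116 (binding)
By complementary slackness, a constraint with positive slack has shadow price 0 → coolant, mill time.

coolant, mill time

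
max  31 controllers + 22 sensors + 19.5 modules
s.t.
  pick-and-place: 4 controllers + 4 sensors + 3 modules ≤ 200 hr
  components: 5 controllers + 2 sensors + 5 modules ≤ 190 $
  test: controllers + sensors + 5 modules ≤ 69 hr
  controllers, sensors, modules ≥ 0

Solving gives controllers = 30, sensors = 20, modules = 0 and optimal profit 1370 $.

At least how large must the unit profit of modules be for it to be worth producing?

27

At the optimum: pick-and-place uses 200 of 200 (binding); components uses 190 of 190 (binding); test uses 50 of 69 (slack = 19).
Slack constraints have shadow price 0 (complementary slackness).
Dual feasibility on the basic columns requires 4·y_pick-and-place + 5·y_components = 31, 4·y_pick-and-place + 2·y_components = 22.
This yields shadow prices y_pick-and-place = 4, y_components = 3.
modules enters the basis when its profit ≥ yᵀa₃ = 4·3 + 3·5 = 27.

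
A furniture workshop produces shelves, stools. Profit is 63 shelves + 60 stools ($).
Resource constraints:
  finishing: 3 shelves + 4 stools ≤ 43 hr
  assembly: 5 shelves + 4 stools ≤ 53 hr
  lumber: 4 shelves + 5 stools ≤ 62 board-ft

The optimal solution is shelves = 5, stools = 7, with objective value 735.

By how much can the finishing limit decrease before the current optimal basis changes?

11.2

Binding constraints: finishing, assembly. The basis is B = [[3,4],[5,4]] with det -8.
Per unit decrease in finishing, x* moves by d = (0.5, -0.625).
The basis stays optimal until stools reaches 0; allowable decrease = 11.2 hr.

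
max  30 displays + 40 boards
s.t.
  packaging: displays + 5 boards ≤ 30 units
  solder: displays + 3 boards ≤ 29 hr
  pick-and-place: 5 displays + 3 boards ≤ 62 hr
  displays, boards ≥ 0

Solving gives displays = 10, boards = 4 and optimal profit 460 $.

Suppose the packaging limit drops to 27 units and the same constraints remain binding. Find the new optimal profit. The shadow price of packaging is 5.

Δb = -3, so new z* = 460 + (5)·(-3) = 460 − 15 = 445.

445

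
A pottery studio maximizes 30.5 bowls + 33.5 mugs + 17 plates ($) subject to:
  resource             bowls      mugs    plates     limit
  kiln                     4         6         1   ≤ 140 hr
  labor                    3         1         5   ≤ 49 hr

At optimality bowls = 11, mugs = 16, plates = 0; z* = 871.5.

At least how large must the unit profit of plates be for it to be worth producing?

22.5

Both kiln and labor are binding at x*.
Dual feasibility on the basic columns requires 4·y_kiln + 3·y_labor = 30.5, 6·y_kiln + 1·y_labor = 33.5.
Solving: y_kiln = 5, y_labor = 3.5.
plates enters the basis when its profit ≥ yᵀa₃ = 5·1 + 3.5·5 = 22.5.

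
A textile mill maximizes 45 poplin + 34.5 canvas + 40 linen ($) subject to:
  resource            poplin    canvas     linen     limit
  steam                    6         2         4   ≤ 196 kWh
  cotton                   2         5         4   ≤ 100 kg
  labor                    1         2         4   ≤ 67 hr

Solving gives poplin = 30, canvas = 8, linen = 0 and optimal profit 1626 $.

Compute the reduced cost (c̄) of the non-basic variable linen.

-2

Check each constraint at x*: steam 196/196 (tight); cotton 100/100 (tight); labor 46/67 (slack 21).
By complementary slackness, y = 0 for the non-binding constraint.
From A_Bᵀ y = c: 6·y_steam + 2·y_cotton = 45; 2·y_steam + 5·y_cotton = 34.5.
Solving: y_steam = 6, y_cotton = 4.5.
Reduced cost of linen: c₃ − yᵀa₃ = 40 − (6·4 + 4.5·4) = 40 − 42 = -2.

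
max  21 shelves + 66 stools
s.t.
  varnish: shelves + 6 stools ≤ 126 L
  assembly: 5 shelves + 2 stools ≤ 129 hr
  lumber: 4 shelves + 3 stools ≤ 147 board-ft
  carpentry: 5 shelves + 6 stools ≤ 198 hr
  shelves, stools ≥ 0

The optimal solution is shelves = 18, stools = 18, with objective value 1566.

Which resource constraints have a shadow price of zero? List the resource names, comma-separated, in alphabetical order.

varnish: 126/126 (binding)
assembly: 126/129 (slack 3)
lumber: 126/147 (slack 21)
carpentry: 198/198 (binding)
By complementary slackness, a constraint with positive slack has shadow price 0 → assembly, lumber.

assembly, lumber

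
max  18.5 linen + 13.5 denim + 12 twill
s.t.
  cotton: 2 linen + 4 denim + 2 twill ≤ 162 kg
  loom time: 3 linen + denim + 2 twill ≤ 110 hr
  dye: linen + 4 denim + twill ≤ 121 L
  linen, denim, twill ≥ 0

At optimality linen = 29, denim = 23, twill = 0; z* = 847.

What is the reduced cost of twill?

-1

At the optimum: cotton uses 150 of 162 (slack = 12); loom time uses 110 of 110 (binding); dye uses 121 of 121 (binding).
Since cotton is not tight, its dual is 0.
Dual feasibility on the basic columns requires 3·y_loom time + 1·y_dye = 18.5, 1·y_loom time + 4·y_dye = 13.5.
→ y_loom time = 5.5 and y_dye = 2.
Reduced cost of twill: c₃ − yᵀa₃ = 12 − (5.5·2 + 2·1) = 12 − 13 = -1.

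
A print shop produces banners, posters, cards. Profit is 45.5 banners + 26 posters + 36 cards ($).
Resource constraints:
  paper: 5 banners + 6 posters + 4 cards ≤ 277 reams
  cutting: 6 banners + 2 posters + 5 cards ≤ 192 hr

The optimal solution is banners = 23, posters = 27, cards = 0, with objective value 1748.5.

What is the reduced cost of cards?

Both paper and cutting are binding at x*.
From A_Bᵀ y = c: 5·y_paper + 6·y_cutting = 45.5; 6·y_paper + 2·y_cutting = 26.
→ y_paper = 2.5 and y_cutting = 5.5.
Reduced cost of cards: c₃ − yᵀa₃ = 36 − (2.5·4 + 5.5·5) = 36 − 37.5 = -1.5.

-1.5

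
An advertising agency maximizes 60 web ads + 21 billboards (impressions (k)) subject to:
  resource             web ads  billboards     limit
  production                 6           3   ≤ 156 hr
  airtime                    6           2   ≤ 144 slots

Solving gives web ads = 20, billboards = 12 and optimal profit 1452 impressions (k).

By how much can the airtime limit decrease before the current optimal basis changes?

40

Binding constraints: production, airtime. The basis is B = [[6,3],[6,2]] with det -6.
Per unit decrease in airtime, x* moves by d = (-0.5, 1).
The basis stays optimal until web ads reaches 0; allowable decrease = 40 slots.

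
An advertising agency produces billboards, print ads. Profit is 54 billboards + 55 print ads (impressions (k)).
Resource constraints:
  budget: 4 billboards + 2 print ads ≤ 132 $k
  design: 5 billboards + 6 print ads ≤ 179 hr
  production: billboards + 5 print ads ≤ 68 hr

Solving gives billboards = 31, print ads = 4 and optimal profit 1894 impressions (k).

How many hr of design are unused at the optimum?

design used = 5·31 + 6·4 = 179; slack = 179 − 179 = 0.

0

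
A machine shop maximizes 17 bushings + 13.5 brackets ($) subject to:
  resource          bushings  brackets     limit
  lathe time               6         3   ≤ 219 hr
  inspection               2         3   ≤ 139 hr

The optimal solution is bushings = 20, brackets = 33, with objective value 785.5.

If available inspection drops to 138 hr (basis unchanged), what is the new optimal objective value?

At the optimum: lathe time uses 219 of 219 (binding); inspection uses 139 of 139 (binding).
From A_Bᵀ y = c: 6·y_lathe time + 2·y_inspection = 17; 3·y_lathe time + 3·y_inspection = 13.5.
This yields shadow prices y_lathe time = 2, y_inspection = 2.5.
Δz = y_inspection·Δb = 2.5 × (-1) = -2.5, so new z* = 785.5 − 2.5 = 783.

783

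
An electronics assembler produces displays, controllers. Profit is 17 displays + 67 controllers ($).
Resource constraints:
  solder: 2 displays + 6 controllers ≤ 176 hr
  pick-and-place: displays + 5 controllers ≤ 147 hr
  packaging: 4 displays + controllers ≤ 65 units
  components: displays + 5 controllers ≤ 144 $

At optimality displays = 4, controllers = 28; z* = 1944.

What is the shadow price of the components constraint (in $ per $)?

At the optimum: solder uses 176 of 176 (binding); pick-and-place uses 144 of 147 (slack = 3); packaging uses 44 of 65 (slack = 21); components uses 144 of 144 (binding).
Slack constraints have shadow price 0 (complementary slackness).
Dual feasibility on the basic columns requires 2·y_solder + 1·y_components = 17, 6·y_solder + 5·y_components = 67.
→ y_solder = 4.5 and y_components = 8.
Shadow price of components = 8.

8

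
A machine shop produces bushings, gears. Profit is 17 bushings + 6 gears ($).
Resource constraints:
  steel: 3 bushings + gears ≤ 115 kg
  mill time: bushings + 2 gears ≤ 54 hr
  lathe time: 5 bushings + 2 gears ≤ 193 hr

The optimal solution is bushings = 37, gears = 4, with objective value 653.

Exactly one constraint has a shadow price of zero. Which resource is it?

mill time

steel: 115/115 (binding)
mill time: 45/54 (slack 9)
lathe time: 193/193 (binding)
By complementary slackness, a constraint with positive slack has shadow price 0 → mill time.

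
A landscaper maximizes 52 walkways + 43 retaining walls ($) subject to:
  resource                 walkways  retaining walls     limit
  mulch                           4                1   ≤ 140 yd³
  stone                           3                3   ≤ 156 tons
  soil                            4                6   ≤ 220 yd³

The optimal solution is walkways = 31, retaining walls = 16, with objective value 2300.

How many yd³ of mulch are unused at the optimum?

0

mulch used = 4·31 + 1·16 = 140; slack = 140 − 140 = 0.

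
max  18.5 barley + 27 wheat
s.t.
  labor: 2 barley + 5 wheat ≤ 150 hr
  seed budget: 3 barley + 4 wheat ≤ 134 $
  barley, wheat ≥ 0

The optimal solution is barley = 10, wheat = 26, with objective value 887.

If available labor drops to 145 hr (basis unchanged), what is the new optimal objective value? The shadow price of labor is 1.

Δb = -5, so new z* = 887 + (1)·(-5) = 887 − 5 = 882.

882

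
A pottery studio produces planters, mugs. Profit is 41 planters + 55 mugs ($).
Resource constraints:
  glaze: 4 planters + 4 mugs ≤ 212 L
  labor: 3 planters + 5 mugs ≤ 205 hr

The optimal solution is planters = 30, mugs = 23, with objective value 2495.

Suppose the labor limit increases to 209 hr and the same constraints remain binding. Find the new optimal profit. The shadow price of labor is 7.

2523

Δb = 4, so new z* = 2495 + (7)·(4) = 2495 + 28 = 2523.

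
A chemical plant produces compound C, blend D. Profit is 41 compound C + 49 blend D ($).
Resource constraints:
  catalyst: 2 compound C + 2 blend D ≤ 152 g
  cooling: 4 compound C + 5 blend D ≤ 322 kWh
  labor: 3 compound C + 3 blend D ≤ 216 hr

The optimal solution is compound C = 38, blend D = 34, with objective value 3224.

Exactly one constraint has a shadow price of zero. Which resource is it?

catalyst: 144/152 (slack 8)
cooling: 322/322 (binding)
labor: 216/216 (binding)
By complementary slackness, a constraint with positive slack has shadow price 0 → catalyst.

catalyst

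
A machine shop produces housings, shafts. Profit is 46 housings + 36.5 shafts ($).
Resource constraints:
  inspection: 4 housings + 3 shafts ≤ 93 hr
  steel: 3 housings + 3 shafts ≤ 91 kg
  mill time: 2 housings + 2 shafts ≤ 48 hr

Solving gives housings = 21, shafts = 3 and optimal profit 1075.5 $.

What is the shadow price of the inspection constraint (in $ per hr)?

Check each constraint at x*: inspection 93/93 (tight); steel 72/91 (slack 19); mill time 48/48 (tight).
By complementary slackness, y = 0 for the non-binding constraint.
Dual feasibility on the basic columns requires 4·y_inspection + 2·y_mill time = 46, 3·y_inspection + 2·y_mill time = 36.5.
→ y_inspection = 9.5 and y_mill time = 4.
Shadow price of inspection = 9.5.

9.5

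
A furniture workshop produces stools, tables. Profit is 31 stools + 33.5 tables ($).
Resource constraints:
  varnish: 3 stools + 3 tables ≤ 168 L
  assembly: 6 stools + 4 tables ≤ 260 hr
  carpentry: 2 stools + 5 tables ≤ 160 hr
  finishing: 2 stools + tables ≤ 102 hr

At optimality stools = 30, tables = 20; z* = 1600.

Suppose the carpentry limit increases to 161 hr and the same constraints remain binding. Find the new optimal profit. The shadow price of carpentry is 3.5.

1603.5

Δb = 1, so new z* = 1600 + (3.5)·(1) = 1600 + 3.5 = 1603.5.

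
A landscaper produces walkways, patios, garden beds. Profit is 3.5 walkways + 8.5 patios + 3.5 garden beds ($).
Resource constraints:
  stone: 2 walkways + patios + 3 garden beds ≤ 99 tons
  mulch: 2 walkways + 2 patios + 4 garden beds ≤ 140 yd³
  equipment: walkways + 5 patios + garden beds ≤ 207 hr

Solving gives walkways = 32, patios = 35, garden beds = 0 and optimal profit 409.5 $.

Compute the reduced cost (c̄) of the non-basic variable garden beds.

At the optimum: stone uses 99 of 99 (binding); mulch uses 134 of 140 (slack = 6); equipment uses 207 of 207 (binding).
Since mulch is not tight, its dual is 0.
From A_Bᵀ y = c: 2·y_stone + 1·y_equipment = 3.5; 1·y_stone + 5·y_equipment = 8.5.
This yields shadow prices y_stone = 1, y_equipment = 1.5.
Reduced cost of garden beds: c₃ − yᵀa₃ = 3.5 − (1·3 + 1.5·1) = 3.5 − 4.5 = -1.

-1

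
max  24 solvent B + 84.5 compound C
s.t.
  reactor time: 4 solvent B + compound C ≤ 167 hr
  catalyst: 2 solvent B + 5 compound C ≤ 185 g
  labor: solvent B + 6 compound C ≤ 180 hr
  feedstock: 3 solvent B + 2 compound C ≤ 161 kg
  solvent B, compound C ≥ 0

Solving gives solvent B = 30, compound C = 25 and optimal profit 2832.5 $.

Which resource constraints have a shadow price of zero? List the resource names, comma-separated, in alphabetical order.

reactor time: 145/167 (slack 22)
catalyst: 185/185 (binding)
labor: 180/180 (binding)
feedstock: 140/161 (slack 21)
By complementary slackness, a constraint with positive slack has shadow price 0 → feedstock, reactor time.

feedstock, reactor time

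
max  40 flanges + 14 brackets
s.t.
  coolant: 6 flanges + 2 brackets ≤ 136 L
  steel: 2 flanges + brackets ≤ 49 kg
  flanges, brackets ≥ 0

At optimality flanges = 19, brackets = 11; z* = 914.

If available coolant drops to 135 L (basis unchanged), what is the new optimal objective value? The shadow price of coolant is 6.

908

Δb = -1, so new z* = 914 + (6)·(-1) = 914 − 6 = 908.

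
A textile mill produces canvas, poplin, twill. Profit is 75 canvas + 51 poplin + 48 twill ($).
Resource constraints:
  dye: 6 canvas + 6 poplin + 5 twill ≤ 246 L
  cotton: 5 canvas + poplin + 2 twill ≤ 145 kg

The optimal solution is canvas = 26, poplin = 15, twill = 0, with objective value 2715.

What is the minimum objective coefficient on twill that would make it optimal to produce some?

Check each constraint at x*: dye 246/246 (tight); cotton 145/145 (tight).
The binding rows give the dual system: 6·y_dye + 5·y_cotton = 75 and 6·y_dye + 1·y_cotton = 51.
Solving: y_dye = 7.5, y_cotton = 6.
twill enters the basis when its profit ≥ yᵀa₃ = 7.5·5 + 6·2 = 49.5.

49.5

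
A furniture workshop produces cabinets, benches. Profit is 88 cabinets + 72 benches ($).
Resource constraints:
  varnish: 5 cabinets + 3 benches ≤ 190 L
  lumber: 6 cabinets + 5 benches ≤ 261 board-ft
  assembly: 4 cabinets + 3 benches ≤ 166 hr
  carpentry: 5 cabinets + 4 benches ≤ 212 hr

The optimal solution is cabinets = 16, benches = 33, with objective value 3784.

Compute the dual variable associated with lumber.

8

At the optimum: varnish uses 179 of 190 (slack = 11); lumber uses 261 of 261 (binding); assembly uses 163 of 166 (slack = 3); carpentry uses 212 of 212 (binding).
Since varnish, assembly are not tight, their duals are 0.
Dual feasibility on the basic columns requires 6·y_lumber + 5·y_carpentry = 88, 5·y_lumber + 4·y_carpentry = 72.
This yields shadow prices y_lumber = 8, y_carpentry = 8.
Shadow price of lumber = 8.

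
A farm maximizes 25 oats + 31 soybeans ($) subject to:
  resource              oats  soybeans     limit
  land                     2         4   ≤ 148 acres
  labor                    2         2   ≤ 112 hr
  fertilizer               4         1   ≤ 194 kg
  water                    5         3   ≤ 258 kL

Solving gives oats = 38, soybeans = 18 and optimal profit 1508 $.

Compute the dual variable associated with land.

Check each constraint at x*: land 148/148 (tight); labor 112/112 (tight); fertilizer 170/194 (slack 24); water 244/258 (slack 14).
Slack constraints have shadow price 0 (complementary slackness).
From A_Bᵀ y = c: 2·y_land + 2·y_labor = 25; 4·y_land + 2·y_labor = 31.
Solving: y_land = 3, y_labor = 9.5.
Shadow price of land = 3.

3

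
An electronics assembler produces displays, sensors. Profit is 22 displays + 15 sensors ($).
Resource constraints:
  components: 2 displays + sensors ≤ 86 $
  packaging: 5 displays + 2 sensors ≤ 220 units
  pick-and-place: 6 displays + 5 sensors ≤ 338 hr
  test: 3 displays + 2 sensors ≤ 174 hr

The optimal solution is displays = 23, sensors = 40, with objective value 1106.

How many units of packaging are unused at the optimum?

packaging used = 5·23 + 2·40 = 195; slack = 220 − 195 = 25.

25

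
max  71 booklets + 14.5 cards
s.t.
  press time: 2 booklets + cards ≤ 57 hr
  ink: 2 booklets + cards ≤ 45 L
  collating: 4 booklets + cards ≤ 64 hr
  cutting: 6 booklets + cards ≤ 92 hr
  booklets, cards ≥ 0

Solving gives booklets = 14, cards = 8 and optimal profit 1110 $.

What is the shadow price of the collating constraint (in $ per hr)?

Binding: collating and cutting. Non-binding: press time (21 unused), ink (9 unused).
By complementary slackness, y = 0 for the non-binding constraints.
From A_Bᵀ y = c: 4·y_collating + 6·y_cutting = 71; 1·y_collating + 1·y_cutting = 14.5.
Solving: y_collating = 8, y_cutting = 6.5.
Shadow price of collating = 8.

8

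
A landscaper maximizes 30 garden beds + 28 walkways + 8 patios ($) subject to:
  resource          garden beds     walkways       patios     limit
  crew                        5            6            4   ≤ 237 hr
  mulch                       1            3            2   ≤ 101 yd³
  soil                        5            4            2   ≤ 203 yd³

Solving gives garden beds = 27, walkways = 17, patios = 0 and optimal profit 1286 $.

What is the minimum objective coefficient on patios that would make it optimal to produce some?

Binding: crew and soil. Non-binding: mulch (23 unused).
Slack constraints have shadow price 0 (complementary slackness).
From A_Bᵀ y = c: 5·y_crew + 5·y_soil = 30; 6·y_crew + 4·y_soil = 28.
This yields shadow prices y_crew = 2, y_soil = 4.
patios enters the basis when its profit ≥ yᵀa₃ = 2·4 + 4·2 = 16.

16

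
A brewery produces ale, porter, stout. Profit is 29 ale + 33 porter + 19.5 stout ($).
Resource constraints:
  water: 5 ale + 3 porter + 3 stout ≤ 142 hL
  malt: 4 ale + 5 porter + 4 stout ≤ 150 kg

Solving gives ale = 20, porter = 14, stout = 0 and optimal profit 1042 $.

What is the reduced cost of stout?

-7.5

Check each constraint at x*: water 142/142 (tight); malt 150/150 (tight).
The binding rows give the dual system: 5·y_water + 4·y_malt = 29 and 3·y_water + 5·y_malt = 33.
Solving: y_water = 1, y_malt = 6.
Reduced cost of stout: c₃ − yᵀa₃ = 19.5 − (1·3 + 6·4) = 19.5 − 27 = -7.5.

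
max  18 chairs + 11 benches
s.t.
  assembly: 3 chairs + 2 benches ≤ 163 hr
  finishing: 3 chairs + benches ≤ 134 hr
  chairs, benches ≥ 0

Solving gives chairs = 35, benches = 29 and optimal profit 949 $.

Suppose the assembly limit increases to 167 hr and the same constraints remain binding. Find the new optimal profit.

Both assembly and finishing are binding at x*.
From A_Bᵀ y = c: 3·y_assembly + 3·y_finishing = 18; 2·y_assembly + 1·y_finishing = 11.
This yields shadow prices y_assembly = 5, y_finishing = 1.
Δz = y_assembly·Δb = 5 × (4) = 20, so new z* = 949 + 20 = 969.

969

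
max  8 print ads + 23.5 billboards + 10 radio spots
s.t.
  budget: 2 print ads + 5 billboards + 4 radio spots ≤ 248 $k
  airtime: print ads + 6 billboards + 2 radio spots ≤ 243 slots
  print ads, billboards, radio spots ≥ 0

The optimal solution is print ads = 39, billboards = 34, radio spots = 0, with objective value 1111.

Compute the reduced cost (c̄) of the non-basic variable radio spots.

At the optimum: budget uses 248 of 248 (binding); airtime uses 243 of 243 (binding).
From A_Bᵀ y = c: 2·y_budget + 1·y_airtime = 8; 5·y_budget + 6·y_airtime = 23.5.
Solving: y_budget = 3.5, y_airtime = 1.
Reduced cost of radio spots: c₃ − yᵀa₃ = 10 − (3.5·4 + 1·2) = 10 − 16 = -6.

-6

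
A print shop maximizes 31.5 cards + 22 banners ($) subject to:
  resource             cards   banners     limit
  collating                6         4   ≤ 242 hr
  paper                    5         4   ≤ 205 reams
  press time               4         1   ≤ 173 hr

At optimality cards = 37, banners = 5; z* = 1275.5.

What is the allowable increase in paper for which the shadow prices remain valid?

37

Binding constraints: collating, paper. The basis is B = [[6,4],[5,4]] with det 4.
Per unit increase in paper, x* moves by d = (-1, 1.5).
The basis stays optimal until cards reaches 0; allowable increase = 37 reams.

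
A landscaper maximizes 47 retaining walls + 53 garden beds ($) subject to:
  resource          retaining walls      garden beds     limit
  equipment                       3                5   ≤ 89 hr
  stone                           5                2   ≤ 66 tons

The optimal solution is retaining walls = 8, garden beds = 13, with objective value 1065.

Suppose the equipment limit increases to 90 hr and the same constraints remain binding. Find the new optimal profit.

1074

At the optimum: equipment uses 89 of 89 (binding); stone uses 66 of 66 (binding).
From A_Bᵀ y = c: 3·y_equipment + 5·y_stone = 47; 5·y_equipment + 2·y_stone = 53.
This yields shadow prices y_equipment = 9, y_stone = 4.
Δz = y_equipment·Δb = 9 × (1) = 9, so new z* = 1065 + 9 = 1074.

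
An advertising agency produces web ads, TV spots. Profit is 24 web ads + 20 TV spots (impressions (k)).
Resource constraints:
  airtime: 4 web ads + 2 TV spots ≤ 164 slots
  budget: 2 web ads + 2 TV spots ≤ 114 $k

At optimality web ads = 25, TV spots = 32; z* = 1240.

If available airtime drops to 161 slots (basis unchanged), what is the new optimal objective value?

1234

Check each constraint at x*: airtime 164/164 (tight); budget 114/114 (tight).
From A_Bᵀ y = c: 4·y_airtime + 2·y_budget = 24; 2·y_airtime + 2·y_budget = 20.
→ y_airtime = 2 and y_budget = 8.
Δz = y_airtime·Δb = 2 × (-3) = -6, so new z* = 1240 − 6 = 1234.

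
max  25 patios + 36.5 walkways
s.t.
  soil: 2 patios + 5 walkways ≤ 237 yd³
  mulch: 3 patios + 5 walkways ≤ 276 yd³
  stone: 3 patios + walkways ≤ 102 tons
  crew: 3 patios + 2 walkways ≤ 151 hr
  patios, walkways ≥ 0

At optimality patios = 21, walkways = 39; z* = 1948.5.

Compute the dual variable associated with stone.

At the optimum: soil uses 237 of 237 (binding); mulch uses 258 of 276 (slack = 18); stone uses 102 of 102 (binding); crew uses 141 of 151 (slack = 10).
Since mulch, crew are not tight, their duals are 0.
Dual feasibility on the basic columns requires 2·y_soil + 3·y_stone = 25, 5·y_soil + 1·y_stone = 36.5.
This yields shadow prices y_soil = 6.5, y_stone = 4.
Shadow price of stone = 4.

4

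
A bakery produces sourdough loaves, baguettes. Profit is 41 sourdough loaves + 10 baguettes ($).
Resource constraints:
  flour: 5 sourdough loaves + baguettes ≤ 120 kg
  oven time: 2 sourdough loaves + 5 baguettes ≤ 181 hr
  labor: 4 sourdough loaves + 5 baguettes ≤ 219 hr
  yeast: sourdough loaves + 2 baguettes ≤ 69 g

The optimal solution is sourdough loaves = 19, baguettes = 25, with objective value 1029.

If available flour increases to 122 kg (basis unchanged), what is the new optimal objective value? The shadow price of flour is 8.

1045

Δb = 2, so new z* = 1029 + (8)·(2) = 1029 + 16 = 1045.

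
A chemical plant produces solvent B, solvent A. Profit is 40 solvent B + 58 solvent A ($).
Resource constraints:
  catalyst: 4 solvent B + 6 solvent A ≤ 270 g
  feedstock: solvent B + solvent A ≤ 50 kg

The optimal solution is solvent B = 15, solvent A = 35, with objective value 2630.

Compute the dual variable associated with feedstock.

4

At the optimum: catalyst uses 270 of 270 (binding); feedstock uses 50 of 50 (binding).
Dual feasibility on the basic columns requires 4·y_catalyst + 1·y_feedstock = 40, 6·y_catalyst + 1·y_feedstock = 58.
This yields shadow prices y_catalyst = 9, y_feedstock = 4.
Shadow price of feedstock = 4.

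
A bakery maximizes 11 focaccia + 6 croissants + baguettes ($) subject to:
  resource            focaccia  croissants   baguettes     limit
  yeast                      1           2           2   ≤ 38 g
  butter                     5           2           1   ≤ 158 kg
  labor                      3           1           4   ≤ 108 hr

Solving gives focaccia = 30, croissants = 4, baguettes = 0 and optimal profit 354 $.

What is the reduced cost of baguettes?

Binding: yeast and butter. Non-binding: labor (14 unused).
Since labor is not tight, its dual is 0.
Dual feasibility on the basic columns requires 1·y_yeast + 5·y_butter = 11, 2·y_yeast + 2·y_butter = 6.
→ y_yeast = 1 and y_butter = 2.
Reduced cost of baguettes: c₃ − yᵀa₃ = 1 − (1·2 + 2·1) = 1 − 4 = -3.

-3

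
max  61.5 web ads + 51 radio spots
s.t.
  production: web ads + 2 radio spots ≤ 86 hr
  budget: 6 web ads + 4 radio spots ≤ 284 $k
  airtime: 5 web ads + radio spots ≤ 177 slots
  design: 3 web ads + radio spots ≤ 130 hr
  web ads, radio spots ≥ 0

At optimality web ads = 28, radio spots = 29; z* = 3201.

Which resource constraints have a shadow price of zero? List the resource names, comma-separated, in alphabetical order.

production: 86/86 (binding)
budget: 284/284 (binding)
airtime: 169/177 (slack 8)
design: 113/130 (slack 17)
By complementary slackness, a constraint with positive slack has shadow price 0 → airtime, design.

airtime, design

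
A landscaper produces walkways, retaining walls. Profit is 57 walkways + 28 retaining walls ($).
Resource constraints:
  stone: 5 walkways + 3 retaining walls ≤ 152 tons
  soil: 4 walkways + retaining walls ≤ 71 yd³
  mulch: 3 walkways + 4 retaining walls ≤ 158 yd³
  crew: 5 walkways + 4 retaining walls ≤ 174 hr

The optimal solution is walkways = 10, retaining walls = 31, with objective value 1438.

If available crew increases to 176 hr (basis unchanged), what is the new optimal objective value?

1448

Check each constraint at x*: stone 143/152 (slack 9); soil 71/71 (tight); mulch 154/158 (slack 4); crew 174/174 (tight).
By complementary slackness, y = 0 for the non-binding constraints.
Dual feasibility on the basic columns requires 4·y_soil + 5·y_crew = 57, 1·y_soil + 4·y_crew = 28.
→ y_soil = 8 and y_crew = 5.
Δz = y_crew·Δb = 5 × (2) = 10, so new z* = 1438 + 10 = 1448.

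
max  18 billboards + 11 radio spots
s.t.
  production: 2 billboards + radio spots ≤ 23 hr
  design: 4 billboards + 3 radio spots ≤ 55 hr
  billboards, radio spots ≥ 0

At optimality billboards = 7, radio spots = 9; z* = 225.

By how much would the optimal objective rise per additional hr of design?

Both production and design are binding at x*.
The binding rows give the dual system: 2·y_production + 4·y_design = 18 and 1·y_production + 3·y_design = 11.
→ y_production = 5 and y_design = 2.
Shadow price of design = 2.

2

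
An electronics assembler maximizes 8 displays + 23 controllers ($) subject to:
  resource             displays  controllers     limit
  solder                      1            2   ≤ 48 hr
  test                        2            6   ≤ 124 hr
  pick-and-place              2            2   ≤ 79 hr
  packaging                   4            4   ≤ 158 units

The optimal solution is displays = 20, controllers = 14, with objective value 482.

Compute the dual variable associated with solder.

Binding: solder and test. Non-binding: pick-and-place (11 unused), packaging (22 unused).
By complementary slackness, y = 0 for the non-binding constraints.
The binding rows give the dual system: 1·y_solder + 2·y_test = 8 and 2·y_solder + 6·y_test = 23.
This yields shadow prices y_solder = 1, y_test = 3.5.
Shadow price of solder = 1.

1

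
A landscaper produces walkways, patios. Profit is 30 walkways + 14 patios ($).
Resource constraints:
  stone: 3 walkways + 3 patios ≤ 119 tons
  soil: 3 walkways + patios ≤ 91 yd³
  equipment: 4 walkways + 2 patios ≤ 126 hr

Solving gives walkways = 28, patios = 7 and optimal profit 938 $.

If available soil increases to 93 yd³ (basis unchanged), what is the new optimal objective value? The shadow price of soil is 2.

942

Δb = 2, so new z* = 938 + (2)·(2) = 938 + 4 = 942.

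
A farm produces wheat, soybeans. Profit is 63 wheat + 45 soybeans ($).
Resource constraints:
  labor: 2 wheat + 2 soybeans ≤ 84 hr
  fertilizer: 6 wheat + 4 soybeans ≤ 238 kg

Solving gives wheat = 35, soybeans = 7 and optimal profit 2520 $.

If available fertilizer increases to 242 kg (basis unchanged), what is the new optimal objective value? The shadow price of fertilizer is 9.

2556

Δb = 4, so new z* = 2520 + (9)·(4) = 2520 + 36 = 2556.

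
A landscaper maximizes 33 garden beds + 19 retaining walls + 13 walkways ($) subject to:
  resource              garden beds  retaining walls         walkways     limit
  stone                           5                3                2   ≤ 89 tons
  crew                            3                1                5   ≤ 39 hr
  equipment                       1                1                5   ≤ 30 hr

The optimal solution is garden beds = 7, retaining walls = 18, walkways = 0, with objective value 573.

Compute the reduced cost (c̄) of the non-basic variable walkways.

-4

At the optimum: stone uses 89 of 89 (binding); crew uses 39 of 39 (binding); equipment uses 25 of 30 (slack = 5).
Slack constraints have shadow price 0 (complementary slackness).
Dual feasibility on the basic columns requires 5·y_stone + 3·y_crew = 33, 3·y_stone + 1·y_crew = 19.
Solving: y_stone = 6, y_crew = 1.
Reduced cost of walkways: c₃ − yᵀa₃ = 13 − (6·2 + 1·5) = 13 − 17 = -4.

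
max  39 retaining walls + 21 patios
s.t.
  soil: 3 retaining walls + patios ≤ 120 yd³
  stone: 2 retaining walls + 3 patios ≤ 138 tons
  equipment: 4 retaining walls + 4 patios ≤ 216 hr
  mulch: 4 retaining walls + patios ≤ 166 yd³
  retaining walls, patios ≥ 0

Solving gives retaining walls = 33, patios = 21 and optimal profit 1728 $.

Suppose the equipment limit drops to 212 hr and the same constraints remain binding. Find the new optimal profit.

Binding: soil and equipment. Non-binding: stone (9 unused), mulch (13 unused).
Since stone, mulch are not tight, their duals are 0.
From A_Bᵀ y = c: 3·y_soil + 4·y_equipment = 39; 1·y_soil + 4·y_equipment = 21.
Solving: y_soil = 9, y_equipment = 3.
Δz = y_equipment·Δb = 3 × (-4) = -12, so new z* = 1728 − 12 = 1716.

1716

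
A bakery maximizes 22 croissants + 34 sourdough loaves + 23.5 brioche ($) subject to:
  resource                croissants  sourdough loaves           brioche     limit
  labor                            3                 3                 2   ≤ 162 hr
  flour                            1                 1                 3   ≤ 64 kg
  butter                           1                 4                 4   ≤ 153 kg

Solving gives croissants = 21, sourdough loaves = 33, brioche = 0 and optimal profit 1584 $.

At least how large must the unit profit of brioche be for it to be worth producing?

28

At the optimum: labor uses 162 of 162 (binding); flour uses 54 of 64 (slack = 10); butter uses 153 of 153 (binding).
Slack constraints have shadow price 0 (complementary slackness).
From A_Bᵀ y = c: 3·y_labor + 1·y_butter = 22; 3·y_labor + 4·y_butter = 34.
This yields shadow prices y_labor = 6, y_butter = 4.
brioche enters the basis when its profit ≥ yᵀa₃ = 6·2 + 4·4 = 28.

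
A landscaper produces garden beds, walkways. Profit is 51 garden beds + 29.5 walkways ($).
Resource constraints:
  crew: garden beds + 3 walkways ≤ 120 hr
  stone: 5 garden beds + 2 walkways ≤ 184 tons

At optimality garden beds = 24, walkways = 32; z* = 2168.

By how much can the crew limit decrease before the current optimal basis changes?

83.2

Binding constraints: crew, stone. The basis is B = [[1,3],[5,2]] with det -13.
Per unit decrease in crew, x* moves by d = (0.1538, -0.3846).
The basis stays optimal until walkways reaches 0; allowable decrease = 83.2 hr.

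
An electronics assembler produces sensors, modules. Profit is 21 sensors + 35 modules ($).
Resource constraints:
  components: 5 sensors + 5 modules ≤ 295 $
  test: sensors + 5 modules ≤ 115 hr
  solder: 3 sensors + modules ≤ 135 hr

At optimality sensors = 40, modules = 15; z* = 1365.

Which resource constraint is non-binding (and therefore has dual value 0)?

components: 275/295 (slack 20)
test: 115/115 (binding)
solder: 135/135 (binding)
By complementary slackness, a constraint with positive slack has shadow price 0 → components.

components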